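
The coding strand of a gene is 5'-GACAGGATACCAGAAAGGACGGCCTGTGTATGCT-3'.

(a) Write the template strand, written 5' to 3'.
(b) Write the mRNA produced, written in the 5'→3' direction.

(a) 5'-AGCATACACAGGCCGTCCTTTCTGGTATCCTGTC-3'
(b) 5'-GACAGGAUACCAGAAAGGACGGCCUGUGUAUGCU-3'

(a) The template strand is the reverse complement of the coding strand: complement CTGTCCTATGGTCTTTCCTGCCGGACACATACGA, then reverse.
(b) mRNA matches the coding strand with T→U.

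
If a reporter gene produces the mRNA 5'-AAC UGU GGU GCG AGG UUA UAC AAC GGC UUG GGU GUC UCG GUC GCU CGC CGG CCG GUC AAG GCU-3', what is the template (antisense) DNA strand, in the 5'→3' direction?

5′-AGCCTTGACCGGCCGGCGAGCGACCGAGACACCCAAGCCGTTGTATAACCTCGCACCACAGTT-3′

Replace U with T to get the coding DNA strand: AACTGTGGTGCGAGGTTATACAACGGCTTGGGTGTCTCGGTCGCTCGCCGGCCGGTCAAGGCT. The template strand is its reverse complement (complement TTGACACCACGCTCCAATATGTTGCCGAACCCACAGAGCCAGCGAGCGGCCGGCCAGTTCCGA, then reverse).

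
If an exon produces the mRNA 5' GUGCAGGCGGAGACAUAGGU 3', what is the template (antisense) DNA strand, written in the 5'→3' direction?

Replace U with T to get the coding DNA strand: GTGCAGGCGGAGACATAGGT. The template strand is its reverse complement (complement CACGTCCGCCTCTGTATCCA, then reverse).

5′-ACCTATGTCTCCGCCTGCAC-3′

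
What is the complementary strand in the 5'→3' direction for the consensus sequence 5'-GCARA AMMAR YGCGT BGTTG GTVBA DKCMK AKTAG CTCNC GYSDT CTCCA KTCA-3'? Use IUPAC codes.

5'-TGAMTGGAGAHSRCGNGAGCTAMTMKGMHTVBACCAACVACGCRYTKKTTYTGC-3'

Standard pairs A↔T, G↔C; ambiguity codes pair R↔Y, M↔K, S↔S, B↔V, D↔H, N↔N. Complement (CGTYTTKKTYRCGCAVCAACCABVTHMGKMTMATCGAGNGCRSHAGAGGTMAGT), then reverse for 5'→3'.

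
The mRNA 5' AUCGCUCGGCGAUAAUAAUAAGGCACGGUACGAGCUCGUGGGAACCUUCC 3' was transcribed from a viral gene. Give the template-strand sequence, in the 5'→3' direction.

5'-GGAAGGTTCCCACGAGCTCGTACCGTGCCTTATTATTATCGCCGAGCGAT-3'

Replace U with T to get the coding DNA strand: ATCGCTCGGCGATAATAATAAGGCACGGTACGAGCTCGTGGGAACCTTCC. The template strand is its reverse complement (complement TAGCGAGCCGCTATTATTATTCCGTGCCATGCTCGAGCACCCTTGGAAGG, then reverse).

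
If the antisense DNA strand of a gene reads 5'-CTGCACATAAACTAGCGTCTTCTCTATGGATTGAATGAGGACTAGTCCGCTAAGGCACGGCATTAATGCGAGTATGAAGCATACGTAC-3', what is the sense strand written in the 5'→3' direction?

5'-GTACGTATGCTTCATACTCGCATTAATGCCGTGCCTTAGCGGACTAGTCCTCATTCAATCCATAGAGAAGACGCTAGTTTATGTGCAG-3'

The coding strand is complementary and antiparallel to the template: take the complement (A↔T, G↔C) and reverse.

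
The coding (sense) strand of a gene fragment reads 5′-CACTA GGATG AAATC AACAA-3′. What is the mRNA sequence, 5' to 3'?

The mRNA is synthesized from the template strand, so it matches the coding strand with T replaced by U.

5'-CACUAGGAUGAAAUCAACAA-3'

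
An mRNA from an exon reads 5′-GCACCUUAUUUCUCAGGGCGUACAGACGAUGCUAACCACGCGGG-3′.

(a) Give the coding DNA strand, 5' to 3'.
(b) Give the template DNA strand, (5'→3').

(a) The coding strand matches the mRNA with U→T.
(b) The template strand is the reverse complement of the coding strand.

(a) 5′-GCACCTTATTTCTCAGGGCGTACAGACGATGCTAACCACGCGGG-3′
(b) 5'-CCCGCGTGGTTAGCATCGTCTGTACGCCCTGAGAAATAAGGTGC-3'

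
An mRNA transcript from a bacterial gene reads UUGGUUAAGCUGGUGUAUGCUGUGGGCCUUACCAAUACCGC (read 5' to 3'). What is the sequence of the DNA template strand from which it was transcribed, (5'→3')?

5'-GCGGTATTGGTAAGGCCCACAGCATACACCAGCTTAACCAA-3'

Replace U with T to get the coding DNA strand: TTGGTTAAGCTGGTGTATGCTGTGGGCCTTACCAATACCGC. The template strand is its reverse complement (complement AACCAATTCGACCACATACGACACCCGGAATGGTTATGGCG, then reverse).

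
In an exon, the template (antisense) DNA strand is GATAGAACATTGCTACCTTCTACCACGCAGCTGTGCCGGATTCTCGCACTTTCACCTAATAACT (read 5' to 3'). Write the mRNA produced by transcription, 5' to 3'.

5'-AGUUAUUAGGUGAAAGUGCGAGAAUCCGGCACAGCUGCGUGGUAGAAGGUAGCAAUGUUCUAUC-3'

RNA polymerase reads the template 3'→5' and synthesizes mRNA 5'→3' by base-pairing (A→U, T→A, G↔C). The complement of the template is CTATCTTGTAACGATGGAAGATGGTGCGTCGACACGGCCTAAGAGCGTGAAAGTGGATTATTGA; antiparallel, so 5'→3' the coding strand is AGTTATTAGGTGAAAGTGCGAGAATCCGGCACAGCTGCGTGGTAGAAGGTAGCAATGTTCTATC. Replace T with U for the mRNA.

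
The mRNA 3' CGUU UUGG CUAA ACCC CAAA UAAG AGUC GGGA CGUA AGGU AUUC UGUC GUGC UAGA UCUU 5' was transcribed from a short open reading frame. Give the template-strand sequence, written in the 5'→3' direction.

Written 5'→3' the mRNA is UUCUAGAUCGUGCUGUCUUAUGGAAUGCAGGGCUGAGAAUAAACCCCAAAUCGGUUUUGC, so the coding DNA strand is TTCTAGATCGTGCTGTCTTATGGAATGCAGGGCTGAGAATAAACCCCAAATCGGTTTTGC. The template is its reverse complement.

5′-GCAAAACCGATTTGGGGTTTATTCTCAGCCCTGCATTCCATAAGACAGCACGATCTAGAA-3′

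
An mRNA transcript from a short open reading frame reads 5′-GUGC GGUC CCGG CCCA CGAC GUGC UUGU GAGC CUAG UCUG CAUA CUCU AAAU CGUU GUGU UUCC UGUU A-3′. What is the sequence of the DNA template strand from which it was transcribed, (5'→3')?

5'-TAACAGGAAACACAACGATTTAGAGTATGCAGACTAGGCTCACAAGCACGTCGTGGGCCGGGACCGCAC-3'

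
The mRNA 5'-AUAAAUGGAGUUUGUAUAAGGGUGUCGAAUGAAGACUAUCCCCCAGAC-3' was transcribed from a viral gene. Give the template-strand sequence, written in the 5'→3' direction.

5'-GTCTGGGGGATAGTCTTCATTCGACACCCTTATACAAACTCCATTTAT-3'

Replace U with T to get the coding DNA strand: ATAAATGGAGTTTGTATAAGGGTGTCGAATGAAGACTATCCCCCAGAC. The template strand is its reverse complement (complement TATTTACCTCAAACATATTCCCACAGCTTACTTCTGATAGGGGGTCTG, then reverse).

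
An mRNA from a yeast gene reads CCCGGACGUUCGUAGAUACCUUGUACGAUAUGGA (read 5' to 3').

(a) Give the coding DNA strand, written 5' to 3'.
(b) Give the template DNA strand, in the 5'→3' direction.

(a) 5′-CCCGGACGTTCGTAGATACCTTGTACGATATGGA-3′
(b) 5′-TCCATATCGTACAAGGTATCTACGAACGTCCGGG-3′

(a) The coding strand matches the mRNA with U→T.
(b) The template strand is the reverse complement of the coding strand.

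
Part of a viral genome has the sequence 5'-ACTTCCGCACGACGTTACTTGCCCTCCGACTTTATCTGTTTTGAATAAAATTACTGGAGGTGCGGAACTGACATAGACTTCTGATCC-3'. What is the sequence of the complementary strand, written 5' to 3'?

Pairing A↔T and G↔C gives TGAAGGCGTGCTGCAATGAACGGGAGGCTGAAATAGACAAAACTTATTTTAATGACCTCCACGCCTTGACTGTATCTGAAGACTAGG, running 3'→5'. Reverse for the 5'→3' convention.

5′-GGATCAGAAGTCTATGTCAGTTCCGCACCTCCAGTAATTTTATTCAAAACAGATAAAGTCGGAGGGCAAGTAACGTCGTGCGGAAGT-3′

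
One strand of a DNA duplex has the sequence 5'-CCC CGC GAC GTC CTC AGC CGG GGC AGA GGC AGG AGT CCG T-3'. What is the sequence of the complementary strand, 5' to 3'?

Pairing A↔T and G↔C gives GGGGCGCTGCAGGAGTCGGCCCCGTCTCCGTCCTCAGGCA, running 3'→5'. Reverse for the 5'→3' convention.

5′-ACGGACTCCTGCCTCTGCCCCGGCTGAGGACGTCGCGGGG-3′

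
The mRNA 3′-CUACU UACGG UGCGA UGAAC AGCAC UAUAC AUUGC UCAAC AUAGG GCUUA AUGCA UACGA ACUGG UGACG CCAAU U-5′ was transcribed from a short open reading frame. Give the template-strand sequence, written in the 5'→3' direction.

Written 5'→3' the mRNA is UUAACCGCAGUGGUCAAGCAUACGUAAUUCGGGAUACAACUCGUUACAUAUCACGACAAGUAGCGUGGCAUUCAUC, so the coding DNA strand is TTAACCGCAGTGGTCAAGCATACGTAATTCGGGATACAACTCGTTACATATCACGACAAGTAGCGTGGCATTCATC. The template is its reverse complement.

5'-GATGAATGCCACGCTACTTGTCGTGATATGTAACGAGTTGTATCCCGAATTACGTATGCTTGACCACTGCGGTTAA-3'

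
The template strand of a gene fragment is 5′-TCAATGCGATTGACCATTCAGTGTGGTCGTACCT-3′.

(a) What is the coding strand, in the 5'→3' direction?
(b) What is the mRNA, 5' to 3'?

(a) 5'-AGGTACGACCACACTGAATGGTCAATCGCATTGA-3'
(b) 5'-AGGUACGACCACACUGAAUGGUCAAUCGCAUUGA-3'

(a) The coding strand is the reverse complement of the template: complement AGTTACGCTAACTGGTAAGTCACACCAGCATGGA, then reverse.
(b) mRNA has the coding-strand sequence with T→U.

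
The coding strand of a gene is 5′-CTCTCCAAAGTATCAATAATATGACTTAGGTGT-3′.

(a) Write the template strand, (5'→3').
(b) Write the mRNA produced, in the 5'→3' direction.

(a) The template strand is the reverse complement of the coding strand: complement GAGAGGTTTCATAGTTATTATACTGAATCCACA, then reverse.
(b) mRNA matches the coding strand with T→U.

(a) 5′-ACACCTAAGTCATATTATTGATACTTTGGAGAG-3′
(b) 5'-CUCUCCAAAGUAUCAAUAAUAUGACUUAGGUGU-3'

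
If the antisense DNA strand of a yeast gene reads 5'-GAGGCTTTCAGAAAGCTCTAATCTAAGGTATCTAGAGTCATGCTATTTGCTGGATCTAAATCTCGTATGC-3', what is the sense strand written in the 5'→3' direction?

5'-GCATACGAGATTTAGATCCAGCAAATAGCATGACTCTAGATACCTTAGATTAGAGCTTTCTGAAAGCCTC-3'

The coding strand is complementary and antiparallel to the template: take the complement (A↔T, G↔C) and reverse.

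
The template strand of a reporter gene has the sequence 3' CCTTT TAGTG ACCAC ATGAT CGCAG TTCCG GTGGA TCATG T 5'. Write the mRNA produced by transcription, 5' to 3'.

5'-GGAAAAUCACUGGUGUACUAGCGUCAAGGCCACCUAGUACA-3'

Reading the template 3'→5' as shown, RNA polymerase pairs each base (A→U, T→A, G↔C) to build mRNA 5'→3' directly.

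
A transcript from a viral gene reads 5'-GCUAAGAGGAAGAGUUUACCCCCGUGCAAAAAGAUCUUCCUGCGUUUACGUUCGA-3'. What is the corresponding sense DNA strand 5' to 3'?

5′-GCTAAGAGGAAGAGTTTACCCCCGTGCAAAAAGATCTTCCTGCGTTTACGTTCGA-3′

The coding DNA strand has the same 5'→3' sequence as the mRNA with U replaced by T.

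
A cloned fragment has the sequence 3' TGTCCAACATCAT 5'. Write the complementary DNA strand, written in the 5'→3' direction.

5′-ACAGGTTGTAGTA-3′

The strand is given 3'→5', so its complement runs 5'→3' in the same left-to-right order: pair each base A↔T, G↔C.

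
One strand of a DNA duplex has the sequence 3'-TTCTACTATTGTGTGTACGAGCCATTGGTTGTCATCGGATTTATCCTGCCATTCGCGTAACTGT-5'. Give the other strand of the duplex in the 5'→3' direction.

The strand is given 3'→5', so its complement runs 5'→3' in the same left-to-right order: pair each base A↔T, G↔C.

5′-AAGATGATAACACACATGCTCGGTAACCAACAGTAGCCTAAATAGGACGGTAAGCGCATTGACA-3′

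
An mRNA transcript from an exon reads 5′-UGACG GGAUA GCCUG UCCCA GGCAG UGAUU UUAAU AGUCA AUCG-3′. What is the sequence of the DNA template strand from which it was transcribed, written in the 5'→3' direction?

5'-CGATTGACTATTAAAATCACTGCCTGGGACAGGCTATCCCGTCA-3'

Replace U with T to get the coding DNA strand: TGACGGGATAGCCTGTCCCAGGCAGTGATTTTAATAGTCAATCG. The template strand is its reverse complement (complement ACTGCCCTATCGGACAGGGTCCGTCACTAAAATTATCAGTTAGC, then reverse).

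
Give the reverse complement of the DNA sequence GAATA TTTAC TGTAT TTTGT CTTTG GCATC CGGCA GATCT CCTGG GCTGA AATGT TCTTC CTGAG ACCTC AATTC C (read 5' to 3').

5'-GGAATTGAGGTCTCAGGAAGAACATTTCAGCCCAGGAGATCTGCCGGATGCCAAAGACAAAATACAGTAAATATTC-3'

Complement each base (A↔T, G↔C): CTTATAAATGACATAAAACAGAAACCGTAGGCCGTCTAGAGGACCCGACTTTACAAGAAGGACTCTGGAGTTAAGG. Then reverse.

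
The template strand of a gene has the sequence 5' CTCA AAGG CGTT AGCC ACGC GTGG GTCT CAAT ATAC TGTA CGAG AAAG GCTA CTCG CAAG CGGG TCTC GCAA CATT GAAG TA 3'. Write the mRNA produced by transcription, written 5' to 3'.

RNA polymerase reads the template 3'→5' and synthesizes mRNA 5'→3' by base-pairing (A→U, T→A, G↔C). The complement of the template is GAGTTTCCGCAATCGGTGCGCACCCAGAGTTATATGACATGCTCTTTCCGATGAGCGTTCGCCCAGAGCGTTGTAACTTCAT; antiparallel, so 5'→3' the coding strand is TACTTCAATGTTGCGAGACCCGCTTGCGAGTAGCCTTTCTCGTACAGTATATTGAGACCCACGCGTGGCTAACGCCTTTGAG. Replace T with U for the mRNA.

5′-UACUUCAAUGUUGCGAGACCCGCUUGCGAGUAGCCUUUCUCGUACAGUAUAUUGAGACCCACGCGUGGCUAACGCCUUUGAG-3′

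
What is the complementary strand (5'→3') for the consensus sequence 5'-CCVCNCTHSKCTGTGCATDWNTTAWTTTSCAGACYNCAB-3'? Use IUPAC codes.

Standard pairs A↔T, G↔C; ambiguity codes pair Y↔R, K↔M, W↔W, S↔S, B↔V, D↔H, N↔N. Complement (GGBGNGADSMGACACGTAHWNAATWAAASGTCTGRNGTV), then reverse for 5'→3'.

5'-VTGNRGTCTGSAAAWTAANWHATGCACAGMSDAGNGBGG-3'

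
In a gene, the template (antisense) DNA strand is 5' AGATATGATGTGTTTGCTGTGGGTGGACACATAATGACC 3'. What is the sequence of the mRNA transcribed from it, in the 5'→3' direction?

5'-GGUCAUUAUGUGUCCACCCACAGCAAACACAUCAUAUCU-3'

RNA polymerase reads the template 3'→5' and synthesizes mRNA 5'→3' by base-pairing (A→U, T→A, G↔C). The complement of the template is TCTATACTACACAAACGACACCCACCTGTGTATTACTGG; antiparallel, so 5'→3' the coding strand is GGTCATTATGTGTCCACCCACAGCAAACACATCATATCT. Replace T with U for the mRNA.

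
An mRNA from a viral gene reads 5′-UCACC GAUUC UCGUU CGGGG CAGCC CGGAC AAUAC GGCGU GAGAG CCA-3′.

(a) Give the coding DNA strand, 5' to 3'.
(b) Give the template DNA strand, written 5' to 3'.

(a) 5'-TCACCGATTCTCGTTCGGGGCAGCCCGGACAATACGGCGTGAGAGCCA-3'
(b) 5'-TGGCTCTCACGCCGTATTGTCCGGGCTGCCCCGAACGAGAATCGGTGA-3'

(a) The coding strand matches the mRNA with U→T.
(b) The template strand is the reverse complement of the coding strand.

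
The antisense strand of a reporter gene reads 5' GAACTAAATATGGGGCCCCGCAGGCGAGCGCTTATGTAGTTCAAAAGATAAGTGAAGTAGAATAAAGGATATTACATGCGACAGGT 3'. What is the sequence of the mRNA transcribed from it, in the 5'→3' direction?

RNA polymerase reads the template 3'→5' and synthesizes mRNA 5'→3' by base-pairing (A→U, T→A, G↔C). The complement of the template is CTTGATTTATACCCCGGGGCGTCCGCTCGCGAATACATCAAGTTTTCTATTCACTTCATCTTATTTCCTATAATGTACGCTGTCCA; antiparallel, so 5'→3' the coding strand is ACCTGTCGCATGTAATATCCTTTATTCTACTTCACTTATCTTTTGAACTACATAAGCGCTCGCCTGCGGGGCCCCATATTTAGTTC. Replace T with U for the mRNA.

5'-ACCUGUCGCAUGUAAUAUCCUUUAUUCUACUUCACUUAUCUUUUGAACUACAUAAGCGCUCGCCUGCGGGGCCCCAUAUUUAGUUC-3'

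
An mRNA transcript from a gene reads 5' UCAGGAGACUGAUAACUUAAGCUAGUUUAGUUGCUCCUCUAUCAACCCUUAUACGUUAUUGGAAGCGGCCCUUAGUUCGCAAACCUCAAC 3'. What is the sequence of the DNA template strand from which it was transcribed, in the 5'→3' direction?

Replace U with T to get the coding DNA strand: TCAGGAGACTGATAACTTAAGCTAGTTTAGTTGCTCCTCTATCAACCCTTATACGTTATTGGAAGCGGCCCTTAGTTCGCAAACCTCAAC. The template strand is its reverse complement (complement AGTCCTCTGACTATTGAATTCGATCAAATCAACGAGGAGATAGTTGGGAATATGCAATAACCTTCGCCGGGAATCAAGCGTTTGGAGTTG, then reverse).

5'-GTTGAGGTTTGCGAACTAAGGGCCGCTTCCAATAACGTATAAGGGTTGATAGAGGAGCAACTAAACTAGCTTAAGTTATCAGTCTCCTGA-3'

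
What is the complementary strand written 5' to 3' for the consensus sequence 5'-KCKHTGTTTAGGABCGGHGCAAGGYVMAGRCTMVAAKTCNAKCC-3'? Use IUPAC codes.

5'-GGMTNGAMTTBKAGYCTKBRCCTTGCDCCGVTCCTAAACADMGM-3'

Standard pairs A↔T, G↔C; ambiguity codes pair R↔Y, M↔K, B↔V, H↔D, N↔N. Complement (MGMDACAAATCCTVGCCDCGTTCCRBKTCYGAKBTTMAGNTMGG), then reverse for 5'→3'.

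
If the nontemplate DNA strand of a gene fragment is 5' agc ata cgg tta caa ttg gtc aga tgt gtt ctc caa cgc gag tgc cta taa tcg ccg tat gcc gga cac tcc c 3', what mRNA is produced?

5′-AGCAUACGGUUACAAUUGGUCAGAUGUGUUCUCCAACGCGAGUGCCUAUAAUCGCCGUAUGCCGGACACUCCC-3′

mRNA has the coding-strand sequence with U in place of T.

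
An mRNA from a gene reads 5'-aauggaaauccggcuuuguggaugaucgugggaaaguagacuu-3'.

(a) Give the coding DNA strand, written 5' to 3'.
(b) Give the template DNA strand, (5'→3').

(a) The coding strand matches the mRNA with U→T.
(b) The template strand is the reverse complement of the coding strand.

(a) 5'-AATGGAAATCCGGCTTTGTGGATGATCGTGGGAAAGTAGACTT-3'
(b) 5'-AAGTCTACTTTCCCACGATCATCCACAAAGCCGGATTTCCATT-3'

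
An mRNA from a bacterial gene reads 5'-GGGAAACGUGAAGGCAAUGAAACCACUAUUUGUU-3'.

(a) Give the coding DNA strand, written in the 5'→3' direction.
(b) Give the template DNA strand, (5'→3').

(a) The coding strand matches the mRNA with U→T.
(b) The template strand is the reverse complement of the coding strand.

(a) 5′-GGGAAACGTGAAGGCAATGAAACCACTATTTGTT-3′
(b) 5'-AACAAATAGTGGTTTCATTGCCTTCACGTTTCCC-3'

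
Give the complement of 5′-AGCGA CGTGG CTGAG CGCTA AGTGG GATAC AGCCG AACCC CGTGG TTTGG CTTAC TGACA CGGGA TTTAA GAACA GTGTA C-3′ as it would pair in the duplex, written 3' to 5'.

3'-TCGCTGCACCGACTCGCGATTCACCCTATGTCGGCTTGGGGCACCAAACCGAATGACTGTGCCCTAAATTCTTGTCACATG-5'

Base-pairing A↔T, G↔C gives the complement. The complementary strand is antiparallel, so paired with a 5'→3' strand it runs 3'→5'.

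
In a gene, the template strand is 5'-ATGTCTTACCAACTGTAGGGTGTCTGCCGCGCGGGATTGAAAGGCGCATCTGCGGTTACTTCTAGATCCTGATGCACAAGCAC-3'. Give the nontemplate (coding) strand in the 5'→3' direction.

5'-GTGCTTGTGCATCAGGATCTAGAAGTAACCGCAGATGCGCCTTTCAATCCCGCGCGGCAGACACCCTACAGTTGGTAAGACAT-3'

The coding strand is complementary and antiparallel to the template: take the complement (A↔T, G↔C) and reverse.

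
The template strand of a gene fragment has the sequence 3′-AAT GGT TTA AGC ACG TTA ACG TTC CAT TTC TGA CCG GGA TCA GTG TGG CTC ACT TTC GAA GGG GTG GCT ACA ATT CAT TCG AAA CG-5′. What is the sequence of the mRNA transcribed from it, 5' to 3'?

Reading the template 3'→5' as shown, RNA polymerase pairs each base (A→U, T→A, G↔C) to build mRNA 5'→3' directly.

5'-UUACCAAAUUCGUGCAAUUGCAAGGUAAAGACUGGCCCUAGUCACACCGAGUGAAAGCUUCCCCACCGAUGUUAAGUAAGCUUUGC-3'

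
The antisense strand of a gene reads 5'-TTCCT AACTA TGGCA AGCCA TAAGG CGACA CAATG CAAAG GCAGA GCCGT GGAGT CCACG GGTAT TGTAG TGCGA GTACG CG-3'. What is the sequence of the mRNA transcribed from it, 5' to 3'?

RNA polymerase reads the template 3'→5' and synthesizes mRNA 5'→3' by base-pairing (A→U, T→A, G↔C). The complement of the template is AAGGATTGATACCGTTCGGTATTCCGCTGTGTTACGTTTCCGTCTCGGCACCTCAGGTGCCCATAACATCACGCTCATGCGC; antiparallel, so 5'→3' the coding strand is CGCGTACTCGCACTACAATACCCGTGGACTCCACGGCTCTGCCTTTGCATTGTGTCGCCTTATGGCTTGCCATAGTTAGGAA. Replace T with U for the mRNA.

5′-CGCGUACUCGCACUACAAUACCCGUGGACUCCACGGCUCUGCCUUUGCAUUGUGUCGCCUUAUGGCUUGCCAUAGUUAGGAA-3′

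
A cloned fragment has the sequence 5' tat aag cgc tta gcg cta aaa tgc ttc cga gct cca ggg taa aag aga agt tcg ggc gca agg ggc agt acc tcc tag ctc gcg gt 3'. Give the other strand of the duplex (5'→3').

5'-ACCGCGAGCTAGGAGGTACTGCCCCTTGCGCCCGAACTTCTCTTTTACCCTGGAGCTCGGAAGCATTTTAGCGCTAAGCGCTTATA-3'

Pairing A↔T and G↔C gives ATATTCGCGAATCGCGATTTTACGAAGGCTCGAGGTCCCATTTTCTCTTCAAGCCCGCGTTCCCCGTCATGGAGGATCGAGCGCCA, running 3'→5'. Reverse for the 5'→3' convention.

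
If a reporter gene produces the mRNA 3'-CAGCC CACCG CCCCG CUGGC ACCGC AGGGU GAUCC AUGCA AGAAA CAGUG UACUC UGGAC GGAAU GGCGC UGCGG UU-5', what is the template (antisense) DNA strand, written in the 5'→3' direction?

Written 5'→3' the mRNA is UUGGCGUCGCGGUAAGGCAGGUCUCAUGUGACAAAGAACGUACCUAGUGGGACGCCACGGUCGCCCCGCCACCCGAC, so the coding DNA strand is TTGGCGTCGCGGTAAGGCAGGTCTCATGTGACAAAGAACGTACCTAGTGGGACGCCACGGTCGCCCCGCCACCCGAC. The template is its reverse complement.

5′-GTCGGGTGGCGGGGCGACCGTGGCGTCCCACTAGGTACGTTCTTTGTCACATGAGACCTGCCTTACCGCGACGCCAA-3′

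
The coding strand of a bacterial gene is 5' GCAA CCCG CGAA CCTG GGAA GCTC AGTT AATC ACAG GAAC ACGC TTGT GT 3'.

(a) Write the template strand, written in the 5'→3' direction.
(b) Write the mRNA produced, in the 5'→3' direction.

(a) 5'-ACACAAGCGTGTTCCTGTGATTAACTGAGCTTCCCAGGTTCGCGGGTTGC-3'
(b) 5'-GCAACCCGCGAACCUGGGAAGCUCAGUUAAUCACAGGAACACGCUUGUGU-3'

(a) The template strand is the reverse complement of the coding strand: complement CGTTGGGCGCTTGGACCCTTCGAGTCAATTAGTGTCCTTGTGCGAACACA, then reverse.
(b) mRNA matches the coding strand with T→U.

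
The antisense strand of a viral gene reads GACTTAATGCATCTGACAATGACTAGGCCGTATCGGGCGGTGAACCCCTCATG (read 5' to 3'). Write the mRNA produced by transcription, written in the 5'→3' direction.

5'-CAUGAGGGGUUCACCGCCCGAUACGGCCUAGUCAUUGUCAGAUGCAUUAAGUC-3'

RNA polymerase reads the template 3'→5' and synthesizes mRNA 5'→3' by base-pairing (A→U, T→A, G↔C). The complement of the template is CTGAATTACGTAGACTGTTACTGATCCGGCATAGCCCGCCACTTGGGGAGTAC; antiparallel, so 5'→3' the coding strand is CATGAGGGGTTCACCGCCCGATACGGCCTAGTCATTGTCAGATGCATTAAGTC. Replace T with U for the mRNA.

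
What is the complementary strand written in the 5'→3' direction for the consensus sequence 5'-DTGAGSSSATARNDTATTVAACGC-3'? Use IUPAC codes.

5'-GCGTTBAATAHNYTATSSSCTCAH-3'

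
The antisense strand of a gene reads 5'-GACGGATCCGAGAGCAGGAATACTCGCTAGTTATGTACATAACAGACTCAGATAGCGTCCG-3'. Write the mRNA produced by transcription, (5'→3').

The mRNA has the sequence of the coding strand (reverse complement of the template) with T→U. Reverse complement of GACGGATCCGAGAGCAGGAATACTCGCTAGTTATGTACATAACAGACTCAGATAGCGTCCG is CGGACGCTATCTGAGTCTGTTATGTACATAACTAGCGAGTATTCCTGCTCTCGGATCCGTC; then T→U.

5'-CGGACGCUAUCUGAGUCUGUUAUGUACAUAACUAGCGAGUAUUCCUGCUCUCGGAUCCGUC-3'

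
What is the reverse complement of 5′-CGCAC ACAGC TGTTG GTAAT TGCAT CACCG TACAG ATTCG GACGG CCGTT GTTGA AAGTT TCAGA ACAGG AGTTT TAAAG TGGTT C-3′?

5'-GAACCACTTTAAAACTCCTGTTCTGAAACTTTCAACAACGGCCGTCCGAATCTGTACGGTGATGCAATTACCAACAGCTGTGTGCG-3'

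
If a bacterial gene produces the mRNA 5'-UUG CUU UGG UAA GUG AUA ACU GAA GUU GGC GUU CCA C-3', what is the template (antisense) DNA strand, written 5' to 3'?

5'-GTGGAACGCCAACTTCAGTTATCACTTACCAAAGCAA-3'

Replace U with T to get the coding DNA strand: TTGCTTTGGTAAGTGATAACTGAAGTTGGCGTTCCAC. The template strand is its reverse complement (complement AACGAAACCATTCACTATTGACTTCAACCGCAAGGTG, then reverse).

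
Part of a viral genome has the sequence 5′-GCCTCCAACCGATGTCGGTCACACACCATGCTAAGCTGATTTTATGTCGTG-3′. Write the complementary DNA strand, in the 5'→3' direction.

The complement of GCCTCCAACCGATGTCGGTCACACACCATGCTAAGCTGATTTTATGTCGTG is CGGAGGTTGGCTACAGCCAGTGTGTGGTACGATTCGACTAAAATACAGCAC (A↔T, G↔C). DNA strands are antiparallel, so the complementary strand runs 3'→5'; reversing gives the 5'→3' form.

5'-CACGACATAAAATCAGCTTAGCATGGTGTGTGACCGACATCGGTTGGAGGC-3'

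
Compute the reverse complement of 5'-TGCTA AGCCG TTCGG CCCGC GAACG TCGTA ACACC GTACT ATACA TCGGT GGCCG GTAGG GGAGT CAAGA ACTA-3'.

Reading the sequence 3'→5' and pairing each base (A↔T, G↔C) gives the reverse complement directly.

5'-TAGTTCTTGACTCCCCTACCGGCCACCGATGTATAGTACGGTGTTACGACGTTCGCGGGCCGAACGGCTTAGCA-3'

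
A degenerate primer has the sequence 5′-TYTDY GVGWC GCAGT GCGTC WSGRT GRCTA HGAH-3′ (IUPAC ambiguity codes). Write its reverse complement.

Standard pairs A↔T, G↔C; ambiguity codes pair R↔Y, W↔W, S↔S, D↔H, V↔B. Complement (ARAHRCBCWGCGTCACGCAGWSCYACYGATDCTD), then reverse for 5'→3'.

5′-DTCDTAGYCAYCSWGACGCACTGCGWCBCRHARA-3′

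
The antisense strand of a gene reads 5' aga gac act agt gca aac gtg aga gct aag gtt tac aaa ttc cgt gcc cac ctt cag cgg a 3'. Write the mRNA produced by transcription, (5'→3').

5'-UCCGCUGAAGGUGGGCACGGAAUUUGUAAACCUUAGCUCUCACGUUUGCACUAGUGUCUCU-3'

RNA polymerase reads the template 3'→5' and synthesizes mRNA 5'→3' by base-pairing (A→U, T→A, G↔C). The complement of the template is TCTCTGTGATCACGTTTGCACTCTCGATTCCAAATGTTTAAGGCACGGGTGGAAGTCGCCT; antiparallel, so 5'→3' the coding strand is TCCGCTGAAGGTGGGCACGGAATTTGTAAACCTTAGCTCTCACGTTTGCACTAGTGTCTCT. Replace T with U for the mRNA.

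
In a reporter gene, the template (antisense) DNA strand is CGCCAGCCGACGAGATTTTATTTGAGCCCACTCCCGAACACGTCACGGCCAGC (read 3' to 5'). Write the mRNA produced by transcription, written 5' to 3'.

5'-GCGGUCGGCUGCUCUAAAAUAAACUCGGGUGAGGGCUUGUGCAGUGCCGGUCG-3'

Reading the template 3'→5' as shown, RNA polymerase pairs each base (A→U, T→A, G↔C) to build mRNA 5'→3' directly.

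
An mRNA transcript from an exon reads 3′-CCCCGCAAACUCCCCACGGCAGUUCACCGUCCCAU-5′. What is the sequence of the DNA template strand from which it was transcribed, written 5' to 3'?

5'-GGGGCGTTTGAGGGGTGCCGTCAAGTGGCAGGGTA-3'

Written 5'→3' the mRNA is UACCCUGCCACUUGACGGCACCCCUCAAACGCCCC, so the coding DNA strand is TACCCTGCCACTTGACGGCACCCCTCAAACGCCCC. The template is its reverse complement.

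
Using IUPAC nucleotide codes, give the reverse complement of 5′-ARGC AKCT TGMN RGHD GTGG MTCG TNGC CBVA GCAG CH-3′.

Standard pairs A↔T, G↔C; ambiguity codes pair R↔Y, M↔K, B↔V, D↔H, N↔N. Complement (TYCGTMGAACKNYCDHCACCKAGCANCGGVBTCGTCGD), then reverse for 5'→3'.

5'-DGCTGCTBVGGCNACGAKCCACHDCYNKCAAGMTGCYT-3'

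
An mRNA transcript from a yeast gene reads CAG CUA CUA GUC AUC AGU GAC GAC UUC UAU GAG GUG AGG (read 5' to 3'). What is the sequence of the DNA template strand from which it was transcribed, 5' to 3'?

5'-CCTCACCTCATAGAAGTCGTCACTGATGACTAGTAGCTG-3'

Replace U with T to get the coding DNA strand: CAGCTACTAGTCATCAGTGACGACTTCTATGAGGTGAGG. The template strand is its reverse complement (complement GTCGATGATCAGTAGTCACTGCTGAAGATACTCCACTCC, then reverse).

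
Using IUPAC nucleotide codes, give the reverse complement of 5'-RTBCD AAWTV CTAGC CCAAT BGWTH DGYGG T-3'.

5'-ACCRCHDAWCVATTGGGCTAGBAWTTHGVAY-3'

Standard pairs A↔T, G↔C; ambiguity codes pair R↔Y, W↔W, B↔V, D↔H. Complement (YAVGHTTWABGATCGGGTTAVCWADHCRCCA), then reverse for 5'→3'.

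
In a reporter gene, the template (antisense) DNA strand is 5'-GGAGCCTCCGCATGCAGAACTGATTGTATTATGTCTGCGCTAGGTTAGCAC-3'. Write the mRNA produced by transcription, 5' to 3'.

5′-GUGCUAACCUAGCGCAGACAUAAUACAAUCAGUUCUGCAUGCGGAGGCUCC-3′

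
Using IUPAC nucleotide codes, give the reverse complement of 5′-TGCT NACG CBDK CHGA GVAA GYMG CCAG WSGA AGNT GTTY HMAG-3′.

5'-CTKDRAACANCTTCSWCTGGCKRCTTBCTCDGMHVGCGTNAGCA-3'

Standard pairs A↔T, G↔C; ambiguity codes pair Y↔R, M↔K, W↔W, S↔S, B↔V, D↔H, N↔N. Complement (ACGANTGCGVHMGDCTCBTTCRKCGGTCWSCTTCNACAARDKTC), then reverse for 5'→3'.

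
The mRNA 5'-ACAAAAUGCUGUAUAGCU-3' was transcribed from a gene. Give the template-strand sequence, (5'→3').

5'-AGCTATACAGCATTTTGT-3'

Replace U with T to get the coding DNA strand: ACAAAATGCTGTATAGCT. The template strand is its reverse complement (complement TGTTTTACGACATATCGA, then reverse).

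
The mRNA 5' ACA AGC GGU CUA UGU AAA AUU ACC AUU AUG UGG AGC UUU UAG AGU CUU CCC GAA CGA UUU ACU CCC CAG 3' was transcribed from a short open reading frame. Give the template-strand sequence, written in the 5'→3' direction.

Replace U with T to get the coding DNA strand: ACAAGCGGTCTATGTAAAATTACCATTATGTGGAGCTTTTAGAGTCTTCCCGAACGATTTACTCCCCAG. The template strand is its reverse complement (complement TGTTCGCCAGATACATTTTAATGGTAATACACCTCGAAAATCTCAGAAGGGCTTGCTAAATGAGGGGTC, then reverse).

5'-CTGGGGAGTAAATCGTTCGGGAAGACTCTAAAAGCTCCACATAATGGTAATTTTACATAGACCGCTTGT-3'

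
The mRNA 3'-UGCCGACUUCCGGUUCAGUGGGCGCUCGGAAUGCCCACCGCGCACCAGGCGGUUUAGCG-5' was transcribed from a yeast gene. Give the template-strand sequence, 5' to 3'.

Written 5'→3' the mRNA is GCGAUUUGGCGGACCACGCGCCACCCGUAAGGCUCGCGGGUGACUUGGCCUUCAGCCGU, so the coding DNA strand is GCGATTTGGCGGACCACGCGCCACCCGTAAGGCTCGCGGGTGACTTGGCCTTCAGCCGT. The template is its reverse complement.

5'-ACGGCTGAAGGCCAAGTCACCCGCGAGCCTTACGGGTGGCGCGTGGTCCGCCAAATCGC-3'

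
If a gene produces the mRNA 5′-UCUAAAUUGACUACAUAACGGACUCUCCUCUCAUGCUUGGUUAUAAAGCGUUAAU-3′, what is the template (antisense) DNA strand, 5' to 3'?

5'-ATTAACGCTTTATAACCAAGCATGAGAGGAGAGTCCGTTATGTAGTCAATTTAGA-3'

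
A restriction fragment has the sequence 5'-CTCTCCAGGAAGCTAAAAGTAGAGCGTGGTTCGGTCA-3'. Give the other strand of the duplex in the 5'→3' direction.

5'-TGACCGAACCACGCTCTACTTTTAGCTTCCTGGAGAG-3'

The complement of CTCTCCAGGAAGCTAAAAGTAGAGCGTGGTTCGGTCA is GAGAGGTCCTTCGATTTTCATCTCGCACCAAGCCAGT (A↔T, G↔C). DNA strands are antiparallel, so the complementary strand runs 3'→5'; reversing gives the 5'→3' form.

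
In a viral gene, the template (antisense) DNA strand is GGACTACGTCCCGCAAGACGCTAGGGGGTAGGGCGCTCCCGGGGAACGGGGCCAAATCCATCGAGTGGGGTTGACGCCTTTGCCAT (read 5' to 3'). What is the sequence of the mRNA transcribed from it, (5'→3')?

RNA polymerase reads the template 3'→5' and synthesizes mRNA 5'→3' by base-pairing (A→U, T→A, G↔C). The complement of the template is CCTGATGCAGGGCGTTCTGCGATCCCCCATCCCGCGAGGGCCCCTTGCCCCGGTTTAGGTAGCTCACCCCAACTGCGGAAACGGTA; antiparallel, so 5'→3' the coding strand is ATGGCAAAGGCGTCAACCCCACTCGATGGATTTGGCCCCGTTCCCCGGGAGCGCCCTACCCCCTAGCGTCTTGCGGGACGTAGTCC. Replace T with U for the mRNA.

5'-AUGGCAAAGGCGUCAACCCCACUCGAUGGAUUUGGCCCCGUUCCCCGGGAGCGCCCUACCCCCUAGCGUCUUGCGGGACGUAGUCC-3'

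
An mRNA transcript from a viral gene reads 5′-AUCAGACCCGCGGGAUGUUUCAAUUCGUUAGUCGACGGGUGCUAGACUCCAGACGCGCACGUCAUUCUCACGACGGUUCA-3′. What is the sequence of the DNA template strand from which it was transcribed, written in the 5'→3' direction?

Replace U with T to get the coding DNA strand: ATCAGACCCGCGGGATGTTTCAATTCGTTAGTCGACGGGTGCTAGACTCCAGACGCGCACGTCATTCTCACGACGGTTCA. The template strand is its reverse complement (complement TAGTCTGGGCGCCCTACAAAGTTAAGCAATCAGCTGCCCACGATCTGAGGTCTGCGCGTGCAGTAAGAGTGCTGCCAAGT, then reverse).

5'-TGAACCGTCGTGAGAATGACGTGCGCGTCTGGAGTCTAGCACCCGTCGACTAACGAATTGAAACATCCCGCGGGTCTGAT-3'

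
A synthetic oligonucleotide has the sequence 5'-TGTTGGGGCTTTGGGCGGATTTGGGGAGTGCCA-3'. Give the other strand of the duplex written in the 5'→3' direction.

5'-TGGCACTCCCCAAATCCGCCCAAAGCCCCAACA-3'

Pairing A↔T and G↔C gives ACAACCCCGAAACCCGCCTAAACCCCTCACGGT, running 3'→5'. Reverse for the 5'→3' convention.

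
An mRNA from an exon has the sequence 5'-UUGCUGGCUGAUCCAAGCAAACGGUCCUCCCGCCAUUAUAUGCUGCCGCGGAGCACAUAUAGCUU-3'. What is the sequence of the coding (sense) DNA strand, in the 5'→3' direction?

The coding DNA strand has the same 5'→3' sequence as the mRNA with U replaced by T.

5′-TTGCTGGCTGATCCAAGCAAACGGTCCTCCCGCCATTATATGCTGCCGCGGAGCACATATAGCTT-3′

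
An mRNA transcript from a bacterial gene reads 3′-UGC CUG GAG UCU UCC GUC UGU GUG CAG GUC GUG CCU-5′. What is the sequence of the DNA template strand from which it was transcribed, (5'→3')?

Written 5'→3' the mRNA is UCCGUGCUGGACGUGUGUCUGCCUUCUGAGGUCCGU, so the coding DNA strand is TCCGTGCTGGACGTGTGTCTGCCTTCTGAGGTCCGT. The template is its reverse complement.

5'-ACGGACCTCAGAAGGCAGACACACGTCCAGCACGGA-3'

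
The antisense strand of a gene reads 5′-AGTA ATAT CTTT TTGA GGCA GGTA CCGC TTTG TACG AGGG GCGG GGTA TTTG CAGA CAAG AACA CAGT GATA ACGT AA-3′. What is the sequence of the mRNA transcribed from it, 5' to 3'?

5'-UUACGUUAUCACUGUGUUCUUGUCUGCAAAUACCCCGCCCCUCGUACAAAGCGGUACCUGCCUCAAAAAGAUAUUACU-3'

RNA polymerase reads the template 3'→5' and synthesizes mRNA 5'→3' by base-pairing (A→U, T→A, G↔C). The complement of the template is TCATTATAGAAAAACTCCGTCCATGGCGAAACATGCTCCCCGCCCCATAAACGTCTGTTCTTGTGTCACTATTGCATT; antiparallel, so 5'→3' the coding strand is TTACGTTATCACTGTGTTCTTGTCTGCAAATACCCCGCCCCTCGTACAAAGCGGTACCTGCCTCAAAAAGATATTACT. Replace T with U for the mRNA.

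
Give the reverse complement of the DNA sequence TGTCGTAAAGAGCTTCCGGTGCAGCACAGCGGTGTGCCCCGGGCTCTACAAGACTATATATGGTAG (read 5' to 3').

5'-CTACCATATATAGTCTTGTAGAGCCCGGGGCACACCGCTGTGCTGCACCGGAAGCTCTTTACGACA-3'

Reading the sequence 3'→5' and pairing each base (A↔T, G↔C) gives the reverse complement directly.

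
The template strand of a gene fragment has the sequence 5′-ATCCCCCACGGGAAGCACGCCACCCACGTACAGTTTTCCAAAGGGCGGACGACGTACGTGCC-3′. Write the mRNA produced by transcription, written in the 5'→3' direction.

The mRNA has the sequence of the coding strand (reverse complement of the template) with T→U. Reverse complement of ATCCCCCACGGGAAGCACGCCACCCACGTACAGTTTTCCAAAGGGCGGACGACGTACGTGCC is GGCACGTACGTCGTCCGCCCTTTGGAAAACTGTACGTGGGTGGCGTGCTTCCCGTGGGGGAT; then T→U.

5′-GGCACGUACGUCGUCCGCCCUUUGGAAAACUGUACGUGGGUGGCGUGCUUCCCGUGGGGGAU-3′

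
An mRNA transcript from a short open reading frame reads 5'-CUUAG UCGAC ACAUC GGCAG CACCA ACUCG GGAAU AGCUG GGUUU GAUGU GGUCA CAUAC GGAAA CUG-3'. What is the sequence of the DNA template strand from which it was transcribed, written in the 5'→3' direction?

5'-CAGTTTCCGTATGTGACCACATCAAACCCAGCTATTCCCGAGTTGGTGCTGCCGATGTGTCGACTAAG-3'

Replace U with T to get the coding DNA strand: CTTAGTCGACACATCGGCAGCACCAACTCGGGAATAGCTGGGTTTGATGTGGTCACATACGGAAACTG. The template strand is its reverse complement (complement GAATCAGCTGTGTAGCCGTCGTGGTTGAGCCCTTATCGACCCAAACTACACCAGTGTATGCCTTTGAC, then reverse).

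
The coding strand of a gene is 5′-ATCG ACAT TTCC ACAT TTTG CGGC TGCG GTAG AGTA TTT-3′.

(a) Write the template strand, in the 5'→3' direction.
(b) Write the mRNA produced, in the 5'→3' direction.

(a) The template strand is the reverse complement of the coding strand: complement TAGCTGTAAAGGTGTAAAACGCCGACGCCATCTCATAAA, then reverse.
(b) mRNA matches the coding strand with T→U.

(a) 5′-AAATACTCTACCGCAGCCGCAAAATGTGGAAATGTCGAT-3′
(b) 5'-AUCGACAUUUCCACAUUUUGCGGCUGCGGUAGAGUAUUU-3'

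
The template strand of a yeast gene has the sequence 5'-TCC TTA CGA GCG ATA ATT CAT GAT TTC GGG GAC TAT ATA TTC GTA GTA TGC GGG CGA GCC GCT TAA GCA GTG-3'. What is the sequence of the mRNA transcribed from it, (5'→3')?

RNA polymerase reads the template 3'→5' and synthesizes mRNA 5'→3' by base-pairing (A→U, T→A, G↔C). The complement of the template is AGGAATGCTCGCTATTAAGTACTAAAGCCCCTGATATATAAGCATCATACGCCCGCTCGGCGAATTCGTCAC; antiparallel, so 5'→3' the coding strand is CACTGCTTAAGCGGCTCGCCCGCATACTACGAATATATAGTCCCCGAAATCATGAATTATCGCTCGTAAGGA. Replace T with U for the mRNA.

5'-CACUGCUUAAGCGGCUCGCCCGCAUACUACGAAUAUAUAGUCCCCGAAAUCAUGAAUUAUCGCUCGUAAGGA-3'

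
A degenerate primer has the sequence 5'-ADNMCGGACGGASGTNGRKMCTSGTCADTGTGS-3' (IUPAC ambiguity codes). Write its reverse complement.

Standard pairs A↔T, G↔C; ambiguity codes pair R↔Y, M↔K, S↔S, D↔H, N↔N. Complement (THNKGCCTGCCTSCANCYMKGASCAGTHACACS), then reverse for 5'→3'.

5'-SCACAHTGACSAGKMYCNACSTCCGTCCGKNHT-3'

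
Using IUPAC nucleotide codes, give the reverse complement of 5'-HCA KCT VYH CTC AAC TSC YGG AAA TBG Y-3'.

Standard pairs A↔T, G↔C; ambiguity codes pair Y↔R, K↔M, S↔S, B↔V, H↔D. Complement (DGTMGABRDGAGTTGASGRCCTTTAVCR), then reverse for 5'→3'.

5'-RCVATTTCCRGSAGTTGAGDRBAGMTGD-3'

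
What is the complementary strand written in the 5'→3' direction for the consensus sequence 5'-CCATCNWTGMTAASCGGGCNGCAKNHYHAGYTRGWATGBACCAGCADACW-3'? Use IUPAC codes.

5′-WGTHTGCTGGTVCATWCYARCTDRDNMTGCNGCCCGSTTAKCAWNGATGG-3′

Standard pairs A↔T, G↔C; ambiguity codes pair R↔Y, M↔K, W↔W, S↔S, B↔V, D↔H, N↔N. Complement (GGTAGNWACKATTSGCCCGNCGTMNDRDTCRAYCWTACVTGGTCGTHTGW), then reverse for 5'→3'.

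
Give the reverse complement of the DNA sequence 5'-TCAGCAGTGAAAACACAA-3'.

Reading the sequence 3'→5' and pairing each base (A↔T, G↔C) gives the reverse complement directly.

5'-TTGTGTTTTCACTGCTGA-3'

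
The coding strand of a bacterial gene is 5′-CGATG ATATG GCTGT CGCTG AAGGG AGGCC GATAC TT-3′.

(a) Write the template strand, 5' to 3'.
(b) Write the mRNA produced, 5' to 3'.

(a) The template strand is the reverse complement of the coding strand: complement GCTACTATACCGACAGCGACTTCCCTCCGGCTATGAA, then reverse.
(b) mRNA matches the coding strand with T→U.

(a) 5'-AAGTATCGGCCTCCCTTCAGCGACAGCCATATCATCG-3'
(b) 5'-CGAUGAUAUGGCUGUCGCUGAAGGGAGGCCGAUACUU-3'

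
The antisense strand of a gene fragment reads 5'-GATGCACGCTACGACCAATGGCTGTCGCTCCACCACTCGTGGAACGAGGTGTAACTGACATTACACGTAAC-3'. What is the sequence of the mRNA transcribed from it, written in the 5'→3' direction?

The mRNA has the sequence of the coding strand (reverse complement of the template) with T→U. Reverse complement of GATGCACGCTACGACCAATGGCTGTCGCTCCACCACTCGTGGAACGAGGTGTAACTGACATTACACGTAAC is GTTACGTGTAATGTCAGTTACACCTCGTTCCACGAGTGGTGGAGCGACAGCCATTGGTCGTAGCGTGCATC; then T→U.

5′-GUUACGUGUAAUGUCAGUUACACCUCGUUCCACGAGUGGUGGAGCGACAGCCAUUGGUCGUAGCGUGCAUC-3′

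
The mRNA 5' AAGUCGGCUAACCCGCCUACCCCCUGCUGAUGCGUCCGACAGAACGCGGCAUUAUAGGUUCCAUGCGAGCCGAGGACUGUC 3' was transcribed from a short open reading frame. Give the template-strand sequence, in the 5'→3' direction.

5'-GACAGTCCTCGGCTCGCATGGAACCTATAATGCCGCGTTCTGTCGGACGCATCAGCAGGGGGTAGGCGGGTTAGCCGACTT-3'

Replace U with T to get the coding DNA strand: AAGTCGGCTAACCCGCCTACCCCCTGCTGATGCGTCCGACAGAACGCGGCATTATAGGTTCCATGCGAGCCGAGGACTGTC. The template strand is its reverse complement (complement TTCAGCCGATTGGGCGGATGGGGGACGACTACGCAGGCTGTCTTGCGCCGTAATATCCAAGGTACGCTCGGCTCCTGACAG, then reverse).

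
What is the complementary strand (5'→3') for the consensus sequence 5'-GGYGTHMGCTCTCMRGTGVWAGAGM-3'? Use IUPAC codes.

5′-KCTCTWBCACYKGAGAGCKDACRCC-3′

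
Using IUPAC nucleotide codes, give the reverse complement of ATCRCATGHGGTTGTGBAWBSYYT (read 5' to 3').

Standard pairs A↔T, G↔C; ambiguity codes pair R↔Y, W↔W, S↔S, B↔V, H↔D. Complement (TAGYGTACDCCAACACVTWVSRRA), then reverse for 5'→3'.

5′-ARRSVWTVCACAACCDCATGYGAT-3′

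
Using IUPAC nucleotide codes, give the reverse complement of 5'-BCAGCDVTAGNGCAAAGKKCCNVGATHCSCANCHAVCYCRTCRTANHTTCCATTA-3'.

5'-TAATGGAADNTAYGAYGRGBTDGNTGSGDATCBNGGMMCTTTGCNCTABHGCTGV-3'

Standard pairs A↔T, G↔C; ambiguity codes pair R↔Y, K↔M, S↔S, B↔V, D↔H, N↔N. Complement (VGTCGHBATCNCGTTTCMMGGNBCTADGSGTNGDTBGRGYAGYATNDAAGGTAAT), then reverse for 5'→3'.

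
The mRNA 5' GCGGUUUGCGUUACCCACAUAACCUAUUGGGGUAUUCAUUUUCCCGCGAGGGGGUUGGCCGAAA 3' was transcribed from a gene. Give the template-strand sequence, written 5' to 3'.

Replace U with T to get the coding DNA strand: GCGGTTTGCGTTACCCACATAACCTATTGGGGTATTCATTTTCCCGCGAGGGGGTTGGCCGAAA. The template strand is its reverse complement (complement CGCCAAACGCAATGGGTGTATTGGATAACCCCATAAGTAAAAGGGCGCTCCCCCAACCGGCTTT, then reverse).

5'-TTTCGGCCAACCCCCTCGCGGGAAAATGAATACCCCAATAGGTTATGTGGGTAACGCAAACCGC-3'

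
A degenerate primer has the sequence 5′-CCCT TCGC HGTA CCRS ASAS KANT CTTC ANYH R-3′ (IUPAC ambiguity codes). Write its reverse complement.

5'-YDRNTGAAGANTMSTSTSYGGTACDGCGAAGGG-3'

Standard pairs A↔T, G↔C; ambiguity codes pair R↔Y, K↔M, S↔S, H↔D, N↔N. Complement (GGGAAGCGDCATGGYSTSTSMTNAGAAGTNRDY), then reverse for 5'→3'.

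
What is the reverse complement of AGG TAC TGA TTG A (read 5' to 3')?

Reading the sequence 3'→5' and pairing each base (A↔T, G↔C) gives the reverse complement directly.

5'-TCAATCAGTACCT-3'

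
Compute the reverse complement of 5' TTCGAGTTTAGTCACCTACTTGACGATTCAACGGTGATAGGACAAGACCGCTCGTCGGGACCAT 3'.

Reading the sequence 3'→5' and pairing each base (A↔T, G↔C) gives the reverse complement directly.

5'-ATGGTCCCGACGAGCGGTCTTGTCCTATCACCGTTGAATCGTCAAGTAGGTGACTAAACTCGAA-3'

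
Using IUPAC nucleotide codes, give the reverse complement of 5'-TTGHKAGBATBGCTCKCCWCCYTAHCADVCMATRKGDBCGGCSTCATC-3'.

5'-GATGASGCCGVHCMYATKGBHTGDTARGGWGGMGAGCVATVCTMDCAA-3'

Standard pairs A↔T, G↔C; ambiguity codes pair R↔Y, M↔K, W↔W, S↔S, B↔V, D↔H. Complement (AACDMTCVTAVCGAGMGGWGGRATDGTHBGKTAYMCHVGCCGSAGTAG), then reverse for 5'→3'.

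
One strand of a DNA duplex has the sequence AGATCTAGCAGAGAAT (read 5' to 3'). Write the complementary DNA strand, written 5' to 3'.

5′-ATTCTCTGCTAGATCT-3′

Pairing A↔T and G↔C gives TCTAGATCGTCTCTTA, running 3'→5'. Reverse for the 5'→3' convention.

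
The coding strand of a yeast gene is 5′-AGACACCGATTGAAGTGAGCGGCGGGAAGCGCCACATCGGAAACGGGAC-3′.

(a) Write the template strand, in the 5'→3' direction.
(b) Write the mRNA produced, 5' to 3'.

(a) 5'-GTCCCGTTTCCGATGTGGCGCTTCCCGCCGCTCACTTCAATCGGTGTCT-3'
(b) 5′-AGACACCGAUUGAAGUGAGCGGCGGGAAGCGCCACAUCGGAAACGGGAC-3′

(a) The template strand is the reverse complement of the coding strand: complement TCTGTGGCTAACTTCACTCGCCGCCCTTCGCGGTGTAGCCTTTGCCCTG, then reverse.
(b) mRNA matches the coding strand with T→U.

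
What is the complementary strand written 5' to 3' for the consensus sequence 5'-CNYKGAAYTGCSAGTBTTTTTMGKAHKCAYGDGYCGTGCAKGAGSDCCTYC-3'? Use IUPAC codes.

5'-GRAGGHSCTCMTGCACGRCHCRTGMDTMCKAAAAAVACTSGCARTTCMRNG-3'

Standard pairs A↔T, G↔C; ambiguity codes pair Y↔R, M↔K, S↔S, B↔V, D↔H, N↔N. Complement (GNRMCTTRACGSTCAVAAAAAKCMTDMGTRCHCRGCACGTMCTCSHGGARG), then reverse for 5'→3'.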